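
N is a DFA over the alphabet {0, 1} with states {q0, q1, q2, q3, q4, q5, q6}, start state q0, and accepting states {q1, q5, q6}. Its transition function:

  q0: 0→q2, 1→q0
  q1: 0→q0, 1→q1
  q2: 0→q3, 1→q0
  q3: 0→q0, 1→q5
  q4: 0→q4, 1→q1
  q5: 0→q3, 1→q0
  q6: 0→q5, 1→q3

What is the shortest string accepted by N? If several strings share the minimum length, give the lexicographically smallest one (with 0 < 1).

001

A breadth-first search from q0 reaches an accepting state first via the path q0 → q2 → q3 → q5 on input 001.
No string of length < 3 is accepted (BFS exhausts all shorter strings without reaching an accepting state), and 001 is the lexicographically least accepting string of length 3.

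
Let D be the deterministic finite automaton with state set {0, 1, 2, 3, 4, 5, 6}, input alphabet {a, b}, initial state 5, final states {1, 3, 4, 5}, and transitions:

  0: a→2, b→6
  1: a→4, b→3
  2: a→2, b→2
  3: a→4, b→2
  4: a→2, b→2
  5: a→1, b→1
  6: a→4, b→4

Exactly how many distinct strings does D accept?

9

The useful subgraph on states {1, 3, 4, 5} is acyclic, so L(D) is finite; the longest accepting path visits 4 useful states, giving maximum string length 3.
Counting accepting paths from 5 by length: 1 of length 0, 2 of length 1, 4 of length 2, 2 of length 3. Total 9.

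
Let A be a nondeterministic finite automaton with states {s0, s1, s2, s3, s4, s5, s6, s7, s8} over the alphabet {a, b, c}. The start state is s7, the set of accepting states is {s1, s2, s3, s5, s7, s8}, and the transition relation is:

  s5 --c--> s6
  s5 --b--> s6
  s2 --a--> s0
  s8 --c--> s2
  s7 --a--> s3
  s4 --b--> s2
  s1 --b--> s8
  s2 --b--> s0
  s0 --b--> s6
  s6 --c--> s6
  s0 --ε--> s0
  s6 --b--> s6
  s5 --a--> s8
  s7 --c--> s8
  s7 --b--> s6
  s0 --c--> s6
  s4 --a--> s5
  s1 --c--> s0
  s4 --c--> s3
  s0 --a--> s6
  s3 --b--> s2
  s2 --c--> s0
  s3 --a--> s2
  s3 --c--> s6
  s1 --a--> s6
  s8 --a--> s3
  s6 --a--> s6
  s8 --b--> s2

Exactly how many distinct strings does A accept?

10

The useful subgraph on states {s2, s3, s7, s8} is acyclic, so L(A) is finite; the longest accepting path visits 4 useful states, giving maximum string length 3.
Counting accepting paths from s7 by length: 1 of length 0, 2 of length 1, 5 of length 2, 2 of length 3. Total 10.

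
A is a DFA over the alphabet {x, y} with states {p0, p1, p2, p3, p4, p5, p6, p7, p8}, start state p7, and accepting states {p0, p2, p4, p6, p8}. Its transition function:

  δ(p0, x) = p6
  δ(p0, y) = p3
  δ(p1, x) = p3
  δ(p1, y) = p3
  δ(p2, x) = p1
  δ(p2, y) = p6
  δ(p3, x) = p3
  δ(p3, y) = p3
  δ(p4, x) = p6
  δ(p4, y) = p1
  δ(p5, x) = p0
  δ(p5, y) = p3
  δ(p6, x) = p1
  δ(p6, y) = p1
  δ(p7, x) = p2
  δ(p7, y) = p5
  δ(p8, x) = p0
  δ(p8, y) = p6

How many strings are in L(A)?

4

The useful subgraph on states {p0, p2, p5, p6, p7} is acyclic, so L(A) is finite; the longest accepting path visits 4 useful states, giving maximum string length 3.
Counting accepting paths from p7 by length: 1 of length 1, 2 of length 2, 1 of length 3. Total 4.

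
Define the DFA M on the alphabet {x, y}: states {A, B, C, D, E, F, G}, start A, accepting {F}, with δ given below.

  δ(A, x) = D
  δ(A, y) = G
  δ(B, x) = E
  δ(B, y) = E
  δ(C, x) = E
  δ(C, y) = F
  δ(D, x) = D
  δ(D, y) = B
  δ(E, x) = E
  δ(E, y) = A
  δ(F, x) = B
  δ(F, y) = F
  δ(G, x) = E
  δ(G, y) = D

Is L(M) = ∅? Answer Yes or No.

The states reachable from the start state are {A, B, D, E, G}.
None of the accepting states {F} is reachable, so no string is accepted and L(M) = ∅.

Yes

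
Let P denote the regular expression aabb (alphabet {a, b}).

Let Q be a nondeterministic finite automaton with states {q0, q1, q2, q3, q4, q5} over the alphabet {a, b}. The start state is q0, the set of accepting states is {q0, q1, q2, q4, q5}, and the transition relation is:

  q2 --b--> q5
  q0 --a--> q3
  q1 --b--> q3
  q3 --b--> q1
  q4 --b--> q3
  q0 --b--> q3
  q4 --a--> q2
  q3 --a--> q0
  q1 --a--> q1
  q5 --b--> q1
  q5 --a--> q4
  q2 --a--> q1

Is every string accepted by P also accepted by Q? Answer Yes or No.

Yes

Converting the expression P to a DFA (subset construction, then merging equivalent states) gives the minimal DFA with states {p0, p1, p2, p3, p4, p5}, start state p0, accepting states {p5} and transitions p0: a→p1, b→p2; p1: a→p3, b→p2; p2: a→p2, b→p2; p3: a→p2, b→p4; p4: a→p2, b→p5; p5: a→p2, b→p2.
Exploring the product automaton P × Q from the start pair (p0, q0), following both machines on each input symbol, reaches 8 state pairs: (p0, q0), (p1, q3), (p2, q3), (p3, q0), (p2, q1), (p2, q0), (p4, q3), (p5, q1).
P accepts in {p5} and Q accepts in {q0, q1, q2, q4, q5}. The reachable pairs whose P-component is accepting are (p5, q1); in each of them the Q-component is accepting too, so the product for L(P) \ L(Q) (P-component accepting, Q-component rejecting) has no reachable accepting pair and the difference is empty.
Hence every string in L(P) is also in L(Q).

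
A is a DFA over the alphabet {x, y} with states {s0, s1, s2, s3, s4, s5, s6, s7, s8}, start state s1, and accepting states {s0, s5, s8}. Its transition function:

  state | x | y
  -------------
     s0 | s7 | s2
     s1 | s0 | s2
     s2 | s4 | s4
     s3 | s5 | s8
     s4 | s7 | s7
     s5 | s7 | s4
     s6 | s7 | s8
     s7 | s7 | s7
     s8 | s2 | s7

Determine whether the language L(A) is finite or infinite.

finite

The useful states (reachable from s1 and able to reach an accepting state) are {s0, s1}.
Restricted to these states the transition graph has no cycle, so every accepting path has bounded length and L is finite.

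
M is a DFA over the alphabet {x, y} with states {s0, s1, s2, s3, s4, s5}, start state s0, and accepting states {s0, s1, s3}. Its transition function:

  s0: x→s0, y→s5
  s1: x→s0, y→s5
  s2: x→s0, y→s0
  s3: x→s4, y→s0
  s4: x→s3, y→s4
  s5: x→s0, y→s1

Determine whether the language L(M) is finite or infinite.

infinite

State s0 is reachable from the start and can reach an accepting state, and it lies on the cycle s0 → s0.
Traversing that cycle any number of times yields accepted strings of unbounded length, so the language is infinite.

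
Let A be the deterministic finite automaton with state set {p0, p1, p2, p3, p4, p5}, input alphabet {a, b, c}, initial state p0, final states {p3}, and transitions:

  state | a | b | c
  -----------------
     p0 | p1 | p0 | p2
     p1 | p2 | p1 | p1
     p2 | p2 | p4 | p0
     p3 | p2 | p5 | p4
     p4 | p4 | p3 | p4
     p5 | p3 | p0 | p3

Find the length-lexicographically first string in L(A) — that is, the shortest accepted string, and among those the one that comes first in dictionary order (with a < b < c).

A breadth-first search from p0 reaches an accepting state first via the path p0 → p2 → p4 → p3 on input cbb.
No string of length < 3 is accepted (BFS exhausts all shorter strings without reaching an accepting state), and cbb is the lexicographically least accepting string of length 3.

cbb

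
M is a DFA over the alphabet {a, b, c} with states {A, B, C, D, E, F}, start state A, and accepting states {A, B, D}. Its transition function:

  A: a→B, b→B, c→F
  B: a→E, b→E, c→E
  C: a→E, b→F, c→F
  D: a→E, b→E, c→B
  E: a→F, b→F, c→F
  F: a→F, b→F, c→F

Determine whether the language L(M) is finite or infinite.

The useful states (reachable from A and able to reach an accepting state) are {A, B}.
Restricted to these states the transition graph has no cycle, so every accepting path has bounded length and L is finite.

finite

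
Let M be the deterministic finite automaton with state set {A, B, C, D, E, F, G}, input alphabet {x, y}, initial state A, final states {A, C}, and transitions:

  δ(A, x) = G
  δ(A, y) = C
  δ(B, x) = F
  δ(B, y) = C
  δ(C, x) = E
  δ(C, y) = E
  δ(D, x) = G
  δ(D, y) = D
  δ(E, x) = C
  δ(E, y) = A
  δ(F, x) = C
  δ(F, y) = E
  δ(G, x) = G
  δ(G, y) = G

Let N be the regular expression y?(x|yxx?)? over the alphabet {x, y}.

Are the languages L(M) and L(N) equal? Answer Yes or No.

The string yxy is accepted by M but rejected by N.
So L(M) ≠ L(N).

No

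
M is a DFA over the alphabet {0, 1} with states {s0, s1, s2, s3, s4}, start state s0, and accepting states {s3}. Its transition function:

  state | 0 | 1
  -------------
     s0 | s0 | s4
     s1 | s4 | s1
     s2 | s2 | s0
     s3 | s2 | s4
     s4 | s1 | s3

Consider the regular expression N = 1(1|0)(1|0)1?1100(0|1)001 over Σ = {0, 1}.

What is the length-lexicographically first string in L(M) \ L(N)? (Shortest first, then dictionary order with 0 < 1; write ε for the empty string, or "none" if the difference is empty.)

11

The string 11 is accepted by M but not by N.
No shorter string lies in the difference, and 11 is the lexicographically first length-2 string in L(M) \ L(N).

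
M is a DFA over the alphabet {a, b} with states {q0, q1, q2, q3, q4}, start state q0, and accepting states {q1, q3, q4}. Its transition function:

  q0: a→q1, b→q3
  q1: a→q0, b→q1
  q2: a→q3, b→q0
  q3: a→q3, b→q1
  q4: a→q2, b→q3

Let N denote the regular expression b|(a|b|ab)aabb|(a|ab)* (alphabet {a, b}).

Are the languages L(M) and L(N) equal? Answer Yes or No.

No

The string ba is accepted by M but rejected by N.
So L(M) ≠ L(N).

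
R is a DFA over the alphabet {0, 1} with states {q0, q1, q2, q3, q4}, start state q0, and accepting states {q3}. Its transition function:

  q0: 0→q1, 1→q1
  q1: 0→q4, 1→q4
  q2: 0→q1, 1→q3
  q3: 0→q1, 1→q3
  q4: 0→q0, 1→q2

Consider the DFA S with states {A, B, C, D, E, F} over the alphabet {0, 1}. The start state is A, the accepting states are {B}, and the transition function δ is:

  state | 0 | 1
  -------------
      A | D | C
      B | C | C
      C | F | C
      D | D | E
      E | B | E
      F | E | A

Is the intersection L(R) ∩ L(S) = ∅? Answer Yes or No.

Yes

Exploring the product automaton R × S from the start pair (q0, A), following both machines on each input symbol, reaches 23 state pairs: (q0, A), (q1, D), (q1, C), (q4, D), (q4, E), (q4, F), (q4, C), (q0, D), (q2, E), (q0, B), (q0, E), (q2, A), (q0, F), (q2, C), (q1, E), (q1, B), (q3, E), (q3, C), (q1, A), (q1, F), (q4, B), (q4, A), (q0, C).
R accepts in {q3} and S accepts in {B}; no reachable pair has both components accepting, so no string drives both machines to acceptance simultaneously and L(R) ∩ L(S) = ∅.
So no string is accepted by both, and the intersection is empty.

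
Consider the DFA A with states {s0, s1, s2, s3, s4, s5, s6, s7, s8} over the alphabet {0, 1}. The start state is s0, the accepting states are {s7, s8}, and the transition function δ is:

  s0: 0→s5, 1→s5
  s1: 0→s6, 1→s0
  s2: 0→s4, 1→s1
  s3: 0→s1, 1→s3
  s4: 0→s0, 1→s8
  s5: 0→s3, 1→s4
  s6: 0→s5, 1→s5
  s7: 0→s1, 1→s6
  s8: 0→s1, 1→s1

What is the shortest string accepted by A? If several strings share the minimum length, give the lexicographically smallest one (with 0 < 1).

A breadth-first search from s0 reaches an accepting state first via the path s0 → s5 → s4 → s8 on input 011.
No string of length < 3 is accepted (BFS exhausts all shorter strings without reaching an accepting state), and 011 is the lexicographically least accepting string of length 3.

011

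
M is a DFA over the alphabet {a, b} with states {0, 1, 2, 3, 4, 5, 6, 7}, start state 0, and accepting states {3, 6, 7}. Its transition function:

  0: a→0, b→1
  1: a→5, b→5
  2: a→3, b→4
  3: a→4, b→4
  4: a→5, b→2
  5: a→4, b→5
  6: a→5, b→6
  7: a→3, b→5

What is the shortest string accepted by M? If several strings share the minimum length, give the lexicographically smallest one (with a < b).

baaba

A breadth-first search from 0 reaches an accepting state first via the path 0 → 1 → 5 → 4 → 2 → 3 on input baaba.
No string of length < 5 is accepted (BFS exhausts all shorter strings without reaching an accepting state), and baaba is the lexicographically least accepting string of length 5.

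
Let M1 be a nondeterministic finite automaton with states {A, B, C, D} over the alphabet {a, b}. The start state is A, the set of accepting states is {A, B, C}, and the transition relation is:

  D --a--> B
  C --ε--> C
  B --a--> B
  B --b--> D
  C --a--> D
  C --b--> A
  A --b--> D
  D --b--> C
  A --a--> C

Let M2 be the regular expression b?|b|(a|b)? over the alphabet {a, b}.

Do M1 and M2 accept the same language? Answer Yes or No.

No

The string ab is accepted by M1 but rejected by M2.
So L(M1) ≠ L(M2).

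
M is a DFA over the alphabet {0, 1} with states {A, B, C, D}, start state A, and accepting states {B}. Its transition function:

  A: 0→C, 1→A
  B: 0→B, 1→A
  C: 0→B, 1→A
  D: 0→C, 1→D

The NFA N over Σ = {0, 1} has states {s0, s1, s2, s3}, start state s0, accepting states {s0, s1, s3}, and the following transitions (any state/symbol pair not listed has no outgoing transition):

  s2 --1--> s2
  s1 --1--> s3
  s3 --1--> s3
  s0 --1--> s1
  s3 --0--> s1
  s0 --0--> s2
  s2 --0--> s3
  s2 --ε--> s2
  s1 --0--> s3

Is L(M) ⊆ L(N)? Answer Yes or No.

Yes

Exploring the product automaton M × N from the start pair (A, s0), following both machines on each input symbol, reaches 9 state pairs: (A, s0), (C, s2), (A, s1), (B, s3), (A, s2), (C, s3), (A, s3), (B, s1), (C, s1).
M accepts in {B} and N accepts in {s0, s1, s3}. The reachable pairs whose M-component is accepting are (B, s3), (B, s1); in each of them the N-component is accepting too, so the product for L(M) \ L(N) (M-component accepting, N-component rejecting) has no reachable accepting pair and the difference is empty.
Hence every string in L(M) is also in L(N).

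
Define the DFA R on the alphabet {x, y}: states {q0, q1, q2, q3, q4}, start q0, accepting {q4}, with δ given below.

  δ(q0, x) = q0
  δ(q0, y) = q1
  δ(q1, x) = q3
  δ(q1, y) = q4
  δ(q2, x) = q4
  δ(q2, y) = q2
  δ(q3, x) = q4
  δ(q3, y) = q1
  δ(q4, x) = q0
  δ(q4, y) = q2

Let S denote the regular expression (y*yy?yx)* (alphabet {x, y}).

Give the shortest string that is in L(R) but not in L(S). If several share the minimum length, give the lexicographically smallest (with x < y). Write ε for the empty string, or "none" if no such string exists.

yy

The string yy is accepted by R but not by S.
No shorter string lies in the difference, and yy is the lexicographically first length-2 string in L(R) \ L(S).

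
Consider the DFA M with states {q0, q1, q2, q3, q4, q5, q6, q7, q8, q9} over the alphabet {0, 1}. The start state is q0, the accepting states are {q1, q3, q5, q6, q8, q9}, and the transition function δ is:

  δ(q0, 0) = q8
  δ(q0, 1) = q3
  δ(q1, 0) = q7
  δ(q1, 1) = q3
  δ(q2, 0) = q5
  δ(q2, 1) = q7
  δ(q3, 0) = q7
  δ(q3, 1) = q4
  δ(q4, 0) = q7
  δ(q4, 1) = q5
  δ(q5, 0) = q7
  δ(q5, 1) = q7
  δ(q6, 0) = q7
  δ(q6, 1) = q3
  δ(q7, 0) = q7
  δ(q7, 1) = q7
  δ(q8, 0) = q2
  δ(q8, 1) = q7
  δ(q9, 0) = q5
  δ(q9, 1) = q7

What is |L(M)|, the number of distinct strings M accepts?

4

The useful subgraph on states {q0, q2, q3, q4, q5, q8} is acyclic, so L(M) is finite; the longest accepting path visits 4 useful states, giving maximum string length 3.
Counting accepting paths from q0 by length: 2 of length 1, 2 of length 3. Total 4.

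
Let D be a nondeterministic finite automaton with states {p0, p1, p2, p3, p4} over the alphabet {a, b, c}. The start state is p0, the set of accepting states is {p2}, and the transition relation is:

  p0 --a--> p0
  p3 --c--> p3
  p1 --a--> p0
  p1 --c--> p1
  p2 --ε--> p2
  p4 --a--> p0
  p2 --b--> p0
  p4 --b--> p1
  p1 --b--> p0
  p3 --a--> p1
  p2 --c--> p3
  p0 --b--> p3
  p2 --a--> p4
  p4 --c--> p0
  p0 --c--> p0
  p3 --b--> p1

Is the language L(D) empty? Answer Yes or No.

The states reachable from the start state are {p0, p1, p3}.
None of the accepting states {p2} is reachable, so no string is accepted and L(D) = ∅.

Yes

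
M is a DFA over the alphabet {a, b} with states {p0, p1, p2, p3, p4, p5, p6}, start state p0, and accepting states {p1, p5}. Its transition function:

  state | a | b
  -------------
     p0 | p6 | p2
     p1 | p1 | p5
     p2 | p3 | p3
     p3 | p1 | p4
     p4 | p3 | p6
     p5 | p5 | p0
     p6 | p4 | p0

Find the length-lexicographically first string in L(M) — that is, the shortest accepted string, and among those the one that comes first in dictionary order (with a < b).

baa

A breadth-first search from p0 reaches an accepting state first via the path p0 → p2 → p3 → p1 on input baa.
No string of length < 3 is accepted (BFS exhausts all shorter strings without reaching an accepting state), and baa is the lexicographically least accepting string of length 3.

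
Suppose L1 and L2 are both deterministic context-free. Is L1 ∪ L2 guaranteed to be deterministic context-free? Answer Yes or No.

{aⁿbⁿ : n≥0} and {aⁿb²ⁿ : n≥0} are each accepted by a deterministic PDA (push the a's; pop one per b, respectively one per two b's), but their union U is not. Suppose a DPDA M accepted U. Being deterministic, M has a single run on aⁿb²ⁿ, and since aⁿbⁿ ∈ U that run passes through an accepting configuration right after consuming the prefix aⁿbⁿ and then goes on to accept again after n more b's. Build an ordinary (nondeterministic) PDA M′ that simulates M on a's and b's and, at any moment when M is in an accepting state, may switch to a second mode in which it reads only c's, feeding each c to M as a b; M′ accepts when M does. Then M′ accepts aⁱbʲcᵏ (k≥1) exactly when both aⁱbʲ ∈ U and aⁱbʲ⁺ᵏ ∈ U, and checking the four cases (i=j or j=2i, combined with j+k=i or j+k=2i) leaves only i=j=k: so L(M′) ∩ a*b*c⁺ = {aⁿbⁿcⁿ : n≥1} would be context-free, which it is not (pumping lemma) — contradiction. (The union is an unambiguous CFL; it is determinism, not unambiguity, that fails.)

No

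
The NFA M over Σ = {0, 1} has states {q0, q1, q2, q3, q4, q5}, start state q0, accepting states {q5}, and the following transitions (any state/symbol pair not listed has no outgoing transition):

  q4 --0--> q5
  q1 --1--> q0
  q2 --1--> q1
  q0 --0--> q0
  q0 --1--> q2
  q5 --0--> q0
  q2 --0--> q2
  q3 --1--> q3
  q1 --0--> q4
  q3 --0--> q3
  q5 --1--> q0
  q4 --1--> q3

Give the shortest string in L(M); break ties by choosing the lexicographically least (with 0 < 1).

1100

A breadth-first search from q0 reaches an accepting state first via the path q0 → q2 → q1 → q4 → q5 on input 1100.
No string of length < 4 is accepted (BFS exhausts all shorter strings without reaching an accepting state), and 1100 is the lexicographically least accepting string of length 4.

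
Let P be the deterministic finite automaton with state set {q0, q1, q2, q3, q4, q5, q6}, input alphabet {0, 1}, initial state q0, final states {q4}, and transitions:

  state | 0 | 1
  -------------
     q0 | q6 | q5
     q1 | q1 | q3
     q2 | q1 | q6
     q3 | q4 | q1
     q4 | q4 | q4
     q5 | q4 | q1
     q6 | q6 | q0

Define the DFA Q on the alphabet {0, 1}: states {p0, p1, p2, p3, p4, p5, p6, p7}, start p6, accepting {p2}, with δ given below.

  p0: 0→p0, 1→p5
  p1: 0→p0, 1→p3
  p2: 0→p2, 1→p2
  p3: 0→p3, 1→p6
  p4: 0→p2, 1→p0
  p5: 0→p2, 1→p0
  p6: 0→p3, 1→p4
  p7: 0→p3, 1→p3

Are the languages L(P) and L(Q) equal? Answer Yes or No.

Exploring the product automaton P × Q from the start pair (q0, p6), following both machines on each input symbol, reaches 6 state pairs: (q0, p6), (q6, p3), (q5, p4), (q4, p2), (q1, p0), (q3, p5).
P accepts in {q4} and Q accepts in {p2}. In every reachable pair the two components are either both accepting — (q4, p2) — or both non-accepting, so no string is accepted by exactly one of the machines: L(P) \ L(Q) and L(Q) \ L(P) are both empty.
Hence every string is accepted by P iff it is accepted by Q, and the two languages coincide.

Yes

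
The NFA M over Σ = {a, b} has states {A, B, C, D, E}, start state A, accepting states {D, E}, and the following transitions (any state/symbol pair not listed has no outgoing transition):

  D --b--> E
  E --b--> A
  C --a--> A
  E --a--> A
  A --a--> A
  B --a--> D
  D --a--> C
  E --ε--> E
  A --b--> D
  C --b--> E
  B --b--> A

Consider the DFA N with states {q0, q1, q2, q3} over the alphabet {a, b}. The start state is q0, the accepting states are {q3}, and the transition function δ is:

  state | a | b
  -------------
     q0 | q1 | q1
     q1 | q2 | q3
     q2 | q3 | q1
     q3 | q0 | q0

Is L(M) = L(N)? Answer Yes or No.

No

The string b is accepted by M but rejected by N.
So L(M) ≠ L(N).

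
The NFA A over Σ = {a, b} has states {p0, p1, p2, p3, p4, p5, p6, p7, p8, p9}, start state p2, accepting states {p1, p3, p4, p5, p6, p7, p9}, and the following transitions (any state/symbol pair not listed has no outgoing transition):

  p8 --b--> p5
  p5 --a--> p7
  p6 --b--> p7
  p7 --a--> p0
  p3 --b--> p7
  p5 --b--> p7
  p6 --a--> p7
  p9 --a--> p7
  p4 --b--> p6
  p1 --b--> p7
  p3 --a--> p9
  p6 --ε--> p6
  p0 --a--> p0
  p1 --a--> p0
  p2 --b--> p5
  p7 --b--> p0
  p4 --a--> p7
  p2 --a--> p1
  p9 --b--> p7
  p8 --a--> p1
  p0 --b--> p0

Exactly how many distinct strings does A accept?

The useful subgraph on states {p1, p2, p5, p7} is acyclic, so L(A) is finite; the longest accepting path visits 3 useful states, giving maximum string length 2.
Counting accepting paths from p2 by length: 2 of length 1, 3 of length 2. Total 5.

5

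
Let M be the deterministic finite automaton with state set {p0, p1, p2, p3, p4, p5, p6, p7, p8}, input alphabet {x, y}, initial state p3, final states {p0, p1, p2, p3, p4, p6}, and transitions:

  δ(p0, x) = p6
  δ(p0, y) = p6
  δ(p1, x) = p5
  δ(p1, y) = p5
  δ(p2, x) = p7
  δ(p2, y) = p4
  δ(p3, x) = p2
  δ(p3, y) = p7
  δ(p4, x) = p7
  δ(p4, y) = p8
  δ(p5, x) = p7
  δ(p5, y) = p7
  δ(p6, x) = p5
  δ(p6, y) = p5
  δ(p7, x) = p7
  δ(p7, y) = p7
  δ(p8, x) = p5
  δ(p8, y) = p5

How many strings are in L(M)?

The useful subgraph on states {p2, p3, p4} is acyclic, so L(M) is finite; the longest accepting path visits 3 useful states, giving maximum string length 2.
Counting accepting paths from p3 by length: 1 of length 0, 1 of length 1, 1 of length 2. Total 3.

3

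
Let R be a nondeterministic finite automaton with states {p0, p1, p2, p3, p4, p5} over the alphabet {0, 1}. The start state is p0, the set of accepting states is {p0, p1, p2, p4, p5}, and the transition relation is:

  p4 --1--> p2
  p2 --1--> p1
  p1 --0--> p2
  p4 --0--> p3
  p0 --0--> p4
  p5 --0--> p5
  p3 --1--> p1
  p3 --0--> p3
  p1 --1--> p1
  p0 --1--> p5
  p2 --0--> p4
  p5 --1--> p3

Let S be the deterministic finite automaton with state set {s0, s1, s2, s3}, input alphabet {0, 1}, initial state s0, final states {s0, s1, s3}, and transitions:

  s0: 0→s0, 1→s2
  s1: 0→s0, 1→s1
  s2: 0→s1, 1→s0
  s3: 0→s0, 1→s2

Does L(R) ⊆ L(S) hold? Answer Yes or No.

No

The string 1 is in L(R) but not in L(S).
So L(R) ⊄ L(S).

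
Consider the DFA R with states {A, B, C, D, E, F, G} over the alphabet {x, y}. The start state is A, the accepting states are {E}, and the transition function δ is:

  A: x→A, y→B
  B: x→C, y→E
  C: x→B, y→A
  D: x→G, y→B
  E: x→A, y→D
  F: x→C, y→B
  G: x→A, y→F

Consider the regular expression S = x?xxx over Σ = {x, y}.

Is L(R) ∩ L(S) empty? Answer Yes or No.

Converting the expression S to a DFA (subset construction, then merging equivalent states) gives the minimal DFA with states {s0, s1, s2, s3, s4, s5}, start state s0, accepting states {s4, s5} and transitions s0: x→s1, y→s2; s1: x→s3, y→s2; s2: x→s2, y→s2; s3: x→s4, y→s2; s4: x→s5, y→s2; s5: x→s2, y→s2.
Exploring the product automaton R × S from the start pair (A, s0), following both machines on each input symbol, reaches 12 state pairs: (A, s0), (A, s1), (B, s2), (A, s3), (C, s2), (E, s2), (A, s4), (A, s2), (D, s2), (A, s5), (G, s2), (F, s2).
R accepts in {E} and S accepts in {s4, s5}; no reachable pair has both components accepting, so no string drives both machines to acceptance simultaneously and L(R) ∩ L(S) = ∅.
So no string is accepted by both, and the intersection is empty.

Yes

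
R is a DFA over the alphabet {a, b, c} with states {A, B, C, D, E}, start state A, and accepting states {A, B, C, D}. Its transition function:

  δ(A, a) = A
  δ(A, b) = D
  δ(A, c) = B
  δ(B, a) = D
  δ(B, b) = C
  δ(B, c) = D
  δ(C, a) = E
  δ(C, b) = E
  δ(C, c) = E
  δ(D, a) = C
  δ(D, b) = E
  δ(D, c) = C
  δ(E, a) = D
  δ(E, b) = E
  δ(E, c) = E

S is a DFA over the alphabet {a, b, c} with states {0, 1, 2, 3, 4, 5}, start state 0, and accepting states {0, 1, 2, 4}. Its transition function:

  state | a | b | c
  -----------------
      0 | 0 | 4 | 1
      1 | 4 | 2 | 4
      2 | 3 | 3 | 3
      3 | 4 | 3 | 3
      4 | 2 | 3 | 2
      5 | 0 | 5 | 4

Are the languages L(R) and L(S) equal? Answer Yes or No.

Exploring the product automaton R × S from the start pair (A, 0), following both machines on each input symbol, reaches 5 state pairs: (A, 0), (D, 4), (B, 1), (C, 2), (E, 3).
R accepts in {A, B, C, D} and S accepts in {0, 1, 2, 4}. In every reachable pair the two components are either both accepting — (A, 0), (D, 4), (B, 1), (C, 2) — or both non-accepting, so no string is accepted by exactly one of the machines: L(R) \ L(S) and L(S) \ L(R) are both empty.
Hence every string is accepted by R iff it is accepted by S, and the two languages coincide.

Yes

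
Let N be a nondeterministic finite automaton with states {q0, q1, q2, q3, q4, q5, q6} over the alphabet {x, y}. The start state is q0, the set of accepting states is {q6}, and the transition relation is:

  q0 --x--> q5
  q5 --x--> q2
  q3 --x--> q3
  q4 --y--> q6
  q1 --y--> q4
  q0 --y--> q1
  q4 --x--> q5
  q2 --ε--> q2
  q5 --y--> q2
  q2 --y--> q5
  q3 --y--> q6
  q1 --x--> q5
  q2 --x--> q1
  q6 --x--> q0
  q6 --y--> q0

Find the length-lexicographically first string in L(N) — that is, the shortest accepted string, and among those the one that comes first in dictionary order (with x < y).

yyy

A breadth-first search from q0 reaches an accepting state first via the path q0 → q1 → q4 → q6 on input yyy.
No string of length < 3 is accepted (BFS exhausts all shorter strings without reaching an accepting state), and yyy is the lexicographically least accepting string of length 3.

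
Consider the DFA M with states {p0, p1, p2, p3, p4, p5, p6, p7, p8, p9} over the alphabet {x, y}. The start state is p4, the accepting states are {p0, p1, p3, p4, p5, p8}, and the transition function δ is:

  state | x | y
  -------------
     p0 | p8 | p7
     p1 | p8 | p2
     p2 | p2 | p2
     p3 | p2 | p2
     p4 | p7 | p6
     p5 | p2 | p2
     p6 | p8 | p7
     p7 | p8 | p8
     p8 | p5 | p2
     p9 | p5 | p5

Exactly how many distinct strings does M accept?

11

The useful subgraph on states {p4, p5, p6, p7, p8} is acyclic, so L(M) is finite; the longest accepting path visits 5 useful states, giving maximum string length 4.
Counting accepting paths from p4 by length: 1 of length 0, 3 of length 2, 5 of length 3, 2 of length 4. Total 11.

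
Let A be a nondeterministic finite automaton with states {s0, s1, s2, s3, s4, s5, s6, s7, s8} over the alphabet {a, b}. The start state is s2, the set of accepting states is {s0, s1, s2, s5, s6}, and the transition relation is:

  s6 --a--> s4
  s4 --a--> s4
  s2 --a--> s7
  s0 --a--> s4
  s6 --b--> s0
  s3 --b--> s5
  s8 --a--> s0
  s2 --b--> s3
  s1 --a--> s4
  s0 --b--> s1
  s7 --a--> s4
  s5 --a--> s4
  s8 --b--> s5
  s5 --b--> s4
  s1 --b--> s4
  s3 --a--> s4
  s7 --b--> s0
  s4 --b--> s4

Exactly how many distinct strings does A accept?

4

The useful subgraph on states {s0, s1, s2, s3, s5, s7} is acyclic, so L(A) is finite; the longest accepting path visits 4 useful states, giving maximum string length 3.
Counting accepting paths from s2 by length: 1 of length 0, 2 of length 2, 1 of length 3. Total 4.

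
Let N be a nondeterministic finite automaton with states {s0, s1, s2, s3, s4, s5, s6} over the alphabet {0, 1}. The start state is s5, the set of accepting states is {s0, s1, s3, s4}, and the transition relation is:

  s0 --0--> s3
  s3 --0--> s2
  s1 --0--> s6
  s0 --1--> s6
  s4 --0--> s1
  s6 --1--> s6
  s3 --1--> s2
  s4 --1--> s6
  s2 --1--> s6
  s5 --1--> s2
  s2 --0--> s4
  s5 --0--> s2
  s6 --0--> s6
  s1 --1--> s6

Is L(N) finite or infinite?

The useful states (reachable from s5 and able to reach an accepting state) are {s1, s2, s4, s5}.
Restricted to these states the transition graph has no cycle, so every accepting path has bounded length and L is finite.

finite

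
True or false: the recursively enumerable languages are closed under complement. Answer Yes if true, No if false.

No

If both L and its complement were r.e., running the two recognisers in parallel would decide L, so L would be recursive; but there are r.e. languages that are not recursive (e.g. the halting problem), and their complements are therefore not r.e.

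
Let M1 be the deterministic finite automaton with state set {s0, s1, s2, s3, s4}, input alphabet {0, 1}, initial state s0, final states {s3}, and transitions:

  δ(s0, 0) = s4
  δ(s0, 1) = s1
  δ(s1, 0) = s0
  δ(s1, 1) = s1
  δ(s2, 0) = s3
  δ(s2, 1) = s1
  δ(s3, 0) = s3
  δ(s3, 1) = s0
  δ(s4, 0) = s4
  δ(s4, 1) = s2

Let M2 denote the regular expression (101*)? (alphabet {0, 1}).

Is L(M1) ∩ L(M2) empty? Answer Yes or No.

Converting the expression M2 to a DFA (subset construction, then merging equivalent states) gives the minimal DFA with states {r0, r1, r2, r3}, start state r0, accepting states {r0, r3} and transitions r0: 0→r1, 1→r2; r1: 0→r1, 1→r1; r2: 0→r3, 1→r1; r3: 0→r1, 1→r3.
Exploring the product automaton M1 × M2 from the start pair (s0, r0), following both machines on each input symbol, reaches 9 state pairs: (s0, r0), (s4, r1), (s1, r2), (s2, r1), (s0, r3), (s1, r1), (s3, r1), (s1, r3), (s0, r1).
M1 accepts in {s3} and M2 accepts in {r0, r3}; no reachable pair has both components accepting, so no string drives both machines to acceptance simultaneously and L(M1) ∩ L(M2) = ∅.
So no string is accepted by both, and the intersection is empty.

Yes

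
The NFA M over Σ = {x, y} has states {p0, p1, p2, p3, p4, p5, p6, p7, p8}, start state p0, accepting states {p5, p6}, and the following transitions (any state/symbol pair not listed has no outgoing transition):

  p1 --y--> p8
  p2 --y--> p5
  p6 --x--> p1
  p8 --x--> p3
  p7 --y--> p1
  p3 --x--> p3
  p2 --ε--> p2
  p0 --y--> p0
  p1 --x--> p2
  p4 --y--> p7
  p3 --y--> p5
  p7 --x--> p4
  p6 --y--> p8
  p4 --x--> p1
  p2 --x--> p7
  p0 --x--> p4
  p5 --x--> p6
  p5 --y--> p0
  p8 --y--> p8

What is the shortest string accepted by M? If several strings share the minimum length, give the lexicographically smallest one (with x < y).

xxxy

A breadth-first search from p0 reaches an accepting state first via the path p0 → p4 → p1 → p2 → p5 on input xxxy.
No string of length < 4 is accepted (BFS exhausts all shorter strings without reaching an accepting state), and xxxy is the lexicographically least accepting string of length 4.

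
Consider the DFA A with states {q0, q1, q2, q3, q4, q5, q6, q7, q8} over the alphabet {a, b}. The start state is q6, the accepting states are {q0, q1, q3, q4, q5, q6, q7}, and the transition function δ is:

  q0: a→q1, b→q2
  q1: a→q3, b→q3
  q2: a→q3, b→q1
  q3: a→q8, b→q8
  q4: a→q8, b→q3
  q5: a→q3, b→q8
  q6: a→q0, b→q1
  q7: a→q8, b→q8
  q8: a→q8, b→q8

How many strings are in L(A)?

12

The useful subgraph on states {q0, q1, q2, q3, q6} is acyclic, so L(A) is finite; the longest accepting path visits 5 useful states, giving maximum string length 4.
Counting accepting paths from q6 by length: 1 of length 0, 2 of length 1, 3 of length 2, 4 of length 3, 2 of length 4. Total 12.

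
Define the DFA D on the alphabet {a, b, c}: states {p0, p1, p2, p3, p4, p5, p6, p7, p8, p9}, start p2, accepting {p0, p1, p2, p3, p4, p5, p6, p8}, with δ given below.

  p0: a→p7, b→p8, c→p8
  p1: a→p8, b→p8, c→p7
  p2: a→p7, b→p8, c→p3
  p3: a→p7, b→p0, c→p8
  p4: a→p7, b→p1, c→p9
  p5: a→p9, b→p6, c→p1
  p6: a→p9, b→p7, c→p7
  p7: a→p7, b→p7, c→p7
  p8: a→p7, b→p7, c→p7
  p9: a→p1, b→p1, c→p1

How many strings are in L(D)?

7

The useful subgraph on states {p0, p2, p3, p8} is acyclic, so L(D) is finite; the longest accepting path visits 4 useful states, giving maximum string length 3.
Counting accepting paths from p2 by length: 1 of length 0, 2 of length 1, 2 of length 2, 2 of length 3. Total 7.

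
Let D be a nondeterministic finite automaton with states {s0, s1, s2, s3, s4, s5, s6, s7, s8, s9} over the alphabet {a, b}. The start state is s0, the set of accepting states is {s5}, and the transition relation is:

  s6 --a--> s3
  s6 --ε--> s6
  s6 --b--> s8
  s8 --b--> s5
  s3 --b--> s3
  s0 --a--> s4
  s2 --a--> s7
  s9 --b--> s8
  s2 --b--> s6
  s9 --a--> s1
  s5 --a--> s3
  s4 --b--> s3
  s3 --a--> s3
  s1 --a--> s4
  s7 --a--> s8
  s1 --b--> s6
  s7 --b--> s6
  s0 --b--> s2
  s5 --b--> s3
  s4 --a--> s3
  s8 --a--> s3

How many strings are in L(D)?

The useful subgraph on states {s0, s2, s5, s6, s7, s8} is acyclic, so L(D) is finite; the longest accepting path visits 6 useful states, giving maximum string length 5.
Counting accepting paths from s0 by length: 2 of length 4, 1 of length 5. Total 3.

3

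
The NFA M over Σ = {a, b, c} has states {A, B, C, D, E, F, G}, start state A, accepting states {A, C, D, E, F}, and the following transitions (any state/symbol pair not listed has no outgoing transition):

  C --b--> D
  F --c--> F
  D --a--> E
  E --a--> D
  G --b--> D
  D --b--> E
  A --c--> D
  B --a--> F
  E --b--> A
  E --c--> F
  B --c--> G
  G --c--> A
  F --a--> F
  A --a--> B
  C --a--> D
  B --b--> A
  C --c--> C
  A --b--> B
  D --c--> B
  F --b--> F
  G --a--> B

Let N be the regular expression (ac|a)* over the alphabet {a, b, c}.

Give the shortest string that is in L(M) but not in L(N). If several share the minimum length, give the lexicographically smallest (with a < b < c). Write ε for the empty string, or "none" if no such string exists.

The string c is accepted by M but not by N.
No shorter string lies in the difference, and c is the lexicographically first length-1 string in L(M) \ L(N).

c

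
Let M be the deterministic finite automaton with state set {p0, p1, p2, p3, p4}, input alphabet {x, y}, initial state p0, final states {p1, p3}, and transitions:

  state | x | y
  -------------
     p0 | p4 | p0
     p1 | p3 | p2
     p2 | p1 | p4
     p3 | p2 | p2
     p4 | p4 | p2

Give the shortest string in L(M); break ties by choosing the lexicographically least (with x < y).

A breadth-first search from p0 reaches an accepting state first via the path p0 → p4 → p2 → p1 on input xyx.
No string of length < 3 is accepted (BFS exhausts all shorter strings without reaching an accepting state), and xyx is the lexicographically least accepting string of length 3.

xyx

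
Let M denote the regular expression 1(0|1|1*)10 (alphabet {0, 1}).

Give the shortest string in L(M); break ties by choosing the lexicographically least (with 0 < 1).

110

By inspection of the expression, no string of length less than 3 matches, and 110 is the lexicographically first match of length 3.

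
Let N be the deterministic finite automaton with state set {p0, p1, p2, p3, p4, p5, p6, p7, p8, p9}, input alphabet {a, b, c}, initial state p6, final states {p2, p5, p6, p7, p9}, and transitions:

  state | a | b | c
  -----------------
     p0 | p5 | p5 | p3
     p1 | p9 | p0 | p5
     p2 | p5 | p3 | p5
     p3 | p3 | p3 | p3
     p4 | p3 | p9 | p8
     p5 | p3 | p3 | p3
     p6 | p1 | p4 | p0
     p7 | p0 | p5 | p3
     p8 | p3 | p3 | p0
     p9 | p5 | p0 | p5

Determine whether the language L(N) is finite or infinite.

finite

The useful states (reachable from p6 and able to reach an accepting state) are {p0, p1, p4, p5, p6, p8, p9}.
Restricted to these states the transition graph has no cycle, so every accepting path has bounded length and L is finite.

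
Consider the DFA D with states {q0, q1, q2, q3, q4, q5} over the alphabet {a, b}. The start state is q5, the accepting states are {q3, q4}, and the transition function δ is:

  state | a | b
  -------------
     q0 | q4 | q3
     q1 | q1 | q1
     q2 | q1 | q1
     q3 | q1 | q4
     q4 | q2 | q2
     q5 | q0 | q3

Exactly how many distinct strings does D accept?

The useful subgraph on states {q0, q3, q4, q5} is acyclic, so L(D) is finite; the longest accepting path visits 4 useful states, giving maximum string length 3.
Counting accepting paths from q5 by length: 1 of length 1, 3 of length 2, 1 of length 3. Total 5.

5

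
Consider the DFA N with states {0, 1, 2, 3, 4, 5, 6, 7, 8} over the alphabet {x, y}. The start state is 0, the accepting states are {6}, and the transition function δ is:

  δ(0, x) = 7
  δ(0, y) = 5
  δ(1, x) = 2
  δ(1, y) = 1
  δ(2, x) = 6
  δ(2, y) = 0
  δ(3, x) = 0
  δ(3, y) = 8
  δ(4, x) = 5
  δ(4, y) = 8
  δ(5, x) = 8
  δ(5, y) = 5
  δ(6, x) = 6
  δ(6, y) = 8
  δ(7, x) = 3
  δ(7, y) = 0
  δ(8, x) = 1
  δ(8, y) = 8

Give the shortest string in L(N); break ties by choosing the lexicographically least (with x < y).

yxxxx

A breadth-first search from 0 reaches an accepting state first via the path 0 → 5 → 8 → 1 → 2 → 6 on input yxxxx.
No string of length < 5 is accepted (BFS exhausts all shorter strings without reaching an accepting state), and yxxxx is the lexicographically least accepting string of length 5.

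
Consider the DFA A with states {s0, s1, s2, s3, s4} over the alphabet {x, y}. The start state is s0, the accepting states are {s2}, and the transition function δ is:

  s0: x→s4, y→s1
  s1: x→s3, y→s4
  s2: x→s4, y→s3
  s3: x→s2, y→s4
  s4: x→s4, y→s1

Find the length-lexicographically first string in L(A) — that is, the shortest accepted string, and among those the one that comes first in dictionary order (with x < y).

yxx

A breadth-first search from s0 reaches an accepting state first via the path s0 → s1 → s3 → s2 on input yxx.
No string of length < 3 is accepted (BFS exhausts all shorter strings without reaching an accepting state), and yxx is the lexicographically least accepting string of length 3.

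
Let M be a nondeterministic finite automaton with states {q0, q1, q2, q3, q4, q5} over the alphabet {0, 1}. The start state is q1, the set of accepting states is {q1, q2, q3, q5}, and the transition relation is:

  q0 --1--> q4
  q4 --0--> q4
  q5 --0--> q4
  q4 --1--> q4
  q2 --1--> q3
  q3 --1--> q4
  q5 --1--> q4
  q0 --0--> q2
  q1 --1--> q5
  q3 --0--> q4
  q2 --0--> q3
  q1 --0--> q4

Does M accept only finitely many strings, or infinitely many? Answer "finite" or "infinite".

The useful states (reachable from q1 and able to reach an accepting state) are {q1, q5}.
Restricted to these states the transition graph has no cycle, so every accepting path has bounded length and L is finite.

finite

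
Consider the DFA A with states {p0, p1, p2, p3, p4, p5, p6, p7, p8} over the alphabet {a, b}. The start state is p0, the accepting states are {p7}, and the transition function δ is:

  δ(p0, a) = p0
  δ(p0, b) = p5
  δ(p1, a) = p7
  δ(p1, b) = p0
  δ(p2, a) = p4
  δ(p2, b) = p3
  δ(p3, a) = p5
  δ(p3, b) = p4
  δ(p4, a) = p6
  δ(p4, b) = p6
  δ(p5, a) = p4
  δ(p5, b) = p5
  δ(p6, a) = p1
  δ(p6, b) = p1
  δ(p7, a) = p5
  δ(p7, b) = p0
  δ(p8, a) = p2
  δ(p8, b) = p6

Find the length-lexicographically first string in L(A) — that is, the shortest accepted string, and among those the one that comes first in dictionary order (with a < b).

A breadth-first search from p0 reaches an accepting state first via the path p0 → p5 → p4 → p6 → p1 → p7 on input baaaa.
No string of length < 5 is accepted (BFS exhausts all shorter strings without reaching an accepting state), and baaaa is the lexicographically least accepting string of length 5.

baaaa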